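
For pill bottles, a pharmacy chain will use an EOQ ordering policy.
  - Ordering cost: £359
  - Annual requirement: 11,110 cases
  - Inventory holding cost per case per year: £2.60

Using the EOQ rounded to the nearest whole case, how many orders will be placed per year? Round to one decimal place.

6.3 orders per year

Optimal lot size Q* = (2 × 11,110 × £359 / £2.6)^½ ≈ 1,751.59 → Q = 1,752
Orders per year = D/Q = 11,110 / 1,752 = 6.341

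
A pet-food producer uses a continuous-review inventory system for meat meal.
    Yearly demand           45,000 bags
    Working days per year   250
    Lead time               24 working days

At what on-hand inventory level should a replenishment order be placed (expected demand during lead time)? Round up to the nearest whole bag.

Daily demand d = 45,000 / 250 = 180.000 bags/day
Demand during lead time = 180.000 × 24 = 4,320.00
Reorder point = 4,320.00 → round up

4,320 bags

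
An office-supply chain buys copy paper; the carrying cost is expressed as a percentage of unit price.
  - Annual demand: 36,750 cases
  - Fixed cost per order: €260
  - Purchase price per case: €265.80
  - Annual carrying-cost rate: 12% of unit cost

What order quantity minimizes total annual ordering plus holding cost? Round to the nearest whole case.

H = i·C = 0.12 × €265.8 = €31.8960 per case-year
EOQ = √(2DS/H) = √(2 × 36,750 × 260 / 31.896)
    = √(599,134.69) ≈ 774.04

774 cases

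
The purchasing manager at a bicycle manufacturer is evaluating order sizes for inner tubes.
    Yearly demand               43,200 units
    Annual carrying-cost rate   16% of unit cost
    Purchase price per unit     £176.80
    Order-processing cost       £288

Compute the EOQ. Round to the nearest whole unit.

938 units

H = i·C = 0.16 × £176.8 = £28.2880 per unit-year
Optimal lot size Q* = (2 × 43,200 × £288 / £28.288)^½ ≈ 937.89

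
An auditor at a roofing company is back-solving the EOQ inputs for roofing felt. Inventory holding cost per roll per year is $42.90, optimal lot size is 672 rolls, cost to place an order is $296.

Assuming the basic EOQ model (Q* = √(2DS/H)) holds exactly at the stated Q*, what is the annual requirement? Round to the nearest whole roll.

32,725 rolls per year

From Q* = √(2DS/H) ⇒ Q*² = 2DS/H.
D = Q²H / (2S) = 672² × 42.9 / (2 × 296) = 32,724.58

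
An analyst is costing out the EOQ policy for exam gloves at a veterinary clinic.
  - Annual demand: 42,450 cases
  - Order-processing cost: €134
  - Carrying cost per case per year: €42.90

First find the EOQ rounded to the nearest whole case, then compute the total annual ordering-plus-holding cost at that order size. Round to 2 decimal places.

Q* = √(2·D·S / H) = √(2·42,450·134 / 42.9) = √265,188.8 ≈ 514.96 → Q = 515 cases
Ordering: D/Q × S = 42,450/515 × €134 = €11,045.24
Holding:  Q/2 × H = 515/2 × €42.9 = €11,046.75
Total = €11,045.24 + €11,046.75 = €22,091.99

€22,091.99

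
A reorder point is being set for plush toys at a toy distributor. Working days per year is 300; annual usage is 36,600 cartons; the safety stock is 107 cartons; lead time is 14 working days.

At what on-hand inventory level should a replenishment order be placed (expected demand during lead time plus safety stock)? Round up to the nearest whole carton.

1,815 cartons

Daily demand d = 36,600 / 300 = 122.000 cartons/day
Demand during lead time = 122.000 × 14 = 1,708.00
Reorder point = 1,708.00 + 107 = 1,815.00 → round up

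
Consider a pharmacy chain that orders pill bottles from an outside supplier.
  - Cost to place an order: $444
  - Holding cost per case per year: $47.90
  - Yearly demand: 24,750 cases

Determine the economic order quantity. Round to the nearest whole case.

Q* = √(2·D·S / H) = √(2·24,750·444 / 47.9) = √458,830.9 ≈ 677.37

677 cases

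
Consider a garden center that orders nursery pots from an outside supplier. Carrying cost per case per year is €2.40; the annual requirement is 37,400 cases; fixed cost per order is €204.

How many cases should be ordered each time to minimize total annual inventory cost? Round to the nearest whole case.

EOQ = √(2DS/H) = √(2 × 37,400 × 204 / 2.4)
    = √(6,358,000.00) ≈ 2,521.51

2,522 cases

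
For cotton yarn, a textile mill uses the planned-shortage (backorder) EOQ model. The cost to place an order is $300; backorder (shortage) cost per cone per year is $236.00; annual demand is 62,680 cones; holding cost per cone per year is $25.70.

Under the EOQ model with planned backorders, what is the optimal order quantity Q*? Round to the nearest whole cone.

1,274 cones

Basic EOQ = √(2·62,680·300/25.7) = 1,209.689
Backorder adjustment √((H+b)/b) = √((25.7+236)/236) = 1.0530
Q* = 1,209.689 × 1.0530 ≈ 1,273.85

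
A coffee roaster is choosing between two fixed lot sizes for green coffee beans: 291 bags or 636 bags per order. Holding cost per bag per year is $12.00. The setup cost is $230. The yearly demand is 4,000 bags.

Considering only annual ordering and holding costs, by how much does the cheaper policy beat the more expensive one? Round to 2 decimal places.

$355.03

TC(Q) = (D/Q)S + (Q/2)H
TC(291) = (4,000/291)×230 + (291/2)×12 = $4,907.51
TC(636) = (4,000/636)×230 + (636/2)×12 = $5,262.54
Lots of 291 are cheaper by $355.03.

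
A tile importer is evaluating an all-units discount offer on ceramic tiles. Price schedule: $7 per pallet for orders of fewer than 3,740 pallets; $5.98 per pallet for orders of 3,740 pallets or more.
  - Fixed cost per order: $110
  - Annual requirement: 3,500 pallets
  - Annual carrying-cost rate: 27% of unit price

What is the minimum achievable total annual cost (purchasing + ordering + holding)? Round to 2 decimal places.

$24,052.24

H₁ = 27%×$7 = $1.8900;  H₂ = 27%×$5.98 = $1.6146
EOQ₁ = √(2×3,500×110/1.8900) = 638.28  (< 3,740, feasible at tier 1)
EOQ₂ = √(2×3,500×110/1.6146) = 690.58  (< 3,740 → use Q = 3,740 at tier-2 price)
TC(tier 1 (EOQ₁), Q≈638.3) = $25,706.36
TC(tier 2, Q≈3,740.0) = $24,052.24
Minimum at tier 2: $24,052.24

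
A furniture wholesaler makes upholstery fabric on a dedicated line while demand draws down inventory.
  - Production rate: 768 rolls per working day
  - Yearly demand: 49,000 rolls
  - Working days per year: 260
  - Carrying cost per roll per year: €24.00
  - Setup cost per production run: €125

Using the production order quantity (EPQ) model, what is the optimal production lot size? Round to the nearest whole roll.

822 rolls

d = 49,000/260 = 188.4615 rolls/day;  effective holding cost H(1 − d/p) = 24·(1 − 188.4615/768) = 18.11058
Q* = √(2DS / H_eff) = √(2·49,000·125 / 18.11058) ≈ 822.44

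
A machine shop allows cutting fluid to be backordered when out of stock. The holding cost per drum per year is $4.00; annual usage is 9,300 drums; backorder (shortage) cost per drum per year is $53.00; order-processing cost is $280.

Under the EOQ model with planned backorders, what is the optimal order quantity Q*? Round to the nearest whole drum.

Q* = √(2DS/H) · √((H + b)/b)
   = √(2 × 9,300 × 280 / 4) · √((4 + 53) / 53)
   = 1,141.052 × 1.0370 ≈ 1,183.33

1,183 drums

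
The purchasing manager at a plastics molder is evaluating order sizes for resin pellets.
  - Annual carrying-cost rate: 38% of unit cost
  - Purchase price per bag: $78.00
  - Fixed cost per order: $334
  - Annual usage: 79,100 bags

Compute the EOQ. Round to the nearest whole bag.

H = i·C = 0.38 × $78 = $29.6400 per bag-year
Q* = √(2·D·S / H) = √(2·79,100·334 / 29.64) = √1,782,685.6 ≈ 1,335.17

1,335 bags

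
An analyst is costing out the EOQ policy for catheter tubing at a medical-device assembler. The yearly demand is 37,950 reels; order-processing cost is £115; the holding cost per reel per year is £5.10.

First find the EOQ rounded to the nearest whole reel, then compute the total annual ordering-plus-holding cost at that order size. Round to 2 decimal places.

£6,671.98

2DS/H = 2·37,950·115/5.1 = 1,711,470.59
EOQ = √1,711,470.59 ≈ 1,308.23 → Q = 1,308 reels
Orders/yr = 37,950/1,308 = 29.014; ordering cost = 29.014 × £115 = £3,336.58
Average inventory = 1,308/2 = 654; holding cost = 654 × £5.1 = £3,335.40
Total = £3,336.58 + £3,335.40 = £6,671.98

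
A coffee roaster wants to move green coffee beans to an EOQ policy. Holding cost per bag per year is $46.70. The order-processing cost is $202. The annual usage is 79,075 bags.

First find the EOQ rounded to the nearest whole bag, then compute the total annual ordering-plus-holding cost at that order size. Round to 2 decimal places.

Optimal lot size Q* = (2 × 79,075 × $202 / $46.7)^½ ≈ 827.09 → Q = 827 bags
Ordering: D/Q × S = 79,075/827 × $202 = $19,314.57
Holding:  Q/2 × H = 827/2 × $46.7 = $19,310.45
Total = $19,314.57 + $19,310.45 = $38,625.02

$38,625.02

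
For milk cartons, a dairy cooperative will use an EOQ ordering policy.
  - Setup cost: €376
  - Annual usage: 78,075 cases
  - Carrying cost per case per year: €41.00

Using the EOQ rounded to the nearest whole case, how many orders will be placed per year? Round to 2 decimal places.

EOQ = √(2DS/H) = √(2 × 78,075 × 376 / 41)
    = √(1,432,009.76) ≈ 1,196.67 → Q = 1,197
N = D/Q = 78,075/1,197 ≈ 65.226 orders/yr

65.23 orders per year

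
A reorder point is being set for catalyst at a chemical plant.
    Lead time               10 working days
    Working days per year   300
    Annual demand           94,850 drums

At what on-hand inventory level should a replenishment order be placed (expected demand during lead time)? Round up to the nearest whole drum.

3,162 drums

Daily demand d = 94,850 / 300 = 316.167 drums/day
Demand during lead time = 316.167 × 10 = 3,161.67
Reorder point = 3,161.67 → round up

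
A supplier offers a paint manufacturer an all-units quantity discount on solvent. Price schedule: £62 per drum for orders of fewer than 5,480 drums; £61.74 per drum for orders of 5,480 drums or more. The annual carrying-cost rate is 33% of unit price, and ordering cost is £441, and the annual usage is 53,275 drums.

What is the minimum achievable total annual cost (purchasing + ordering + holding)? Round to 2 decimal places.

£3,334,056.22

H₁ = 33%×£62 = £20.4600;  H₂ = 33%×£61.74 = £20.3742
EOQ₁ = √(2×53,275×441/20.4600) = 1,515.46  (< 5,480, feasible at tier 1)
EOQ₂ = √(2×53,275×441/20.3742) = 1,518.64  (< 5,480 → use Q = 5,480 at tier-2 price)
TC(tier 1 (EOQ₁), Q≈1,515.5) = £3,334,056.22
TC(tier 2, Q≈5,480.0) = £3,349,311.08
Minimum at tier 1 (EOQ₁): £3,334,056.22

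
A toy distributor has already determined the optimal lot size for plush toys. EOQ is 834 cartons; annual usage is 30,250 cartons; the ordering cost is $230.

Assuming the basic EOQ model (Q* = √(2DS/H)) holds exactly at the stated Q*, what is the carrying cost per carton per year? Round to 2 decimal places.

Since Q* = (2DS/H)^½, squaring gives Q*²·H = 2DS.
H = 2DS / Q² = 2 × 30,250 × 230 / 834² = 20.0056

$20.01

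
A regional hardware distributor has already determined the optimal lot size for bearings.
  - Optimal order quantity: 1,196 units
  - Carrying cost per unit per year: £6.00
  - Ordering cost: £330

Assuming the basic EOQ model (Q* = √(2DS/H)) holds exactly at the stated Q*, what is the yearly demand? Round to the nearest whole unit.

13,004 units per year

From Q* = √(2DS/H) ⇒ Q*² = 2DS/H.
D = Q²H / (2S) = 1,196² × 6 / (2 × 330) = 13,003.78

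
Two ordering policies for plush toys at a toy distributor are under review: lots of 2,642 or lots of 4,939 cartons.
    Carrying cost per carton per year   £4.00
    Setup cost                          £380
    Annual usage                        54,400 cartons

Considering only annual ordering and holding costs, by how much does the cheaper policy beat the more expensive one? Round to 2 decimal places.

£955.09

Annual cost at Q: ordering D·S/Q plus holding Q·H/2.
TC(2,642) = (54,400/2,642)×380 + (2,642/2)×4 = £13,108.38
TC(4,939) = (54,400/4,939)×380 + (4,939/2)×4 = £14,063.46
|ΔTC| = |£13,108.38 − £14,063.46| = £955.09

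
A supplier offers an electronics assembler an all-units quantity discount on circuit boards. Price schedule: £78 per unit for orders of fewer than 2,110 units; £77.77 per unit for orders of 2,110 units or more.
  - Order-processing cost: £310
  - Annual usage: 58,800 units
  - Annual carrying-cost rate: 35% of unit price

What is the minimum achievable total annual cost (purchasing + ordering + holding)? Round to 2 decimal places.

H₁ = 35%×£78 = £27.3000;  H₂ = 35%×£77.77 = £27.2195
EOQ₁ = √(2×58,800×310/27.3000) = 1,155.59  (< 2,110, feasible at tier 1)
EOQ₂ = √(2×58,800×310/27.2195) = 1,157.30  (< 2,110 → use Q = 2,110 at tier-2 price)
TC(tier 1 (EOQ₁), Q≈1,155.6) = £4,617,947.56
TC(tier 2, Q≈2,110.0) = £4,610,231.44
Minimum at tier 2: £4,610,231.44

£4,610,231.44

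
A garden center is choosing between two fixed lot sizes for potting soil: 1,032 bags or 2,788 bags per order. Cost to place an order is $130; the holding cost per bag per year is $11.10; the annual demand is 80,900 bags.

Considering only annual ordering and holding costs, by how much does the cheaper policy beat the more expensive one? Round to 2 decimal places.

For each Q, cost = (D/Q)·S + (Q/2)·H.
TC(1,032) = (80,900/1,032)×130 + (1,032/2)×11.1 = $15,918.49
TC(2,788) = (80,900/2,788)×130 + (2,788/2)×11.1 = $19,245.64
Cheaper: Q = 1,032.  Difference = $3,327.15

$3,327.15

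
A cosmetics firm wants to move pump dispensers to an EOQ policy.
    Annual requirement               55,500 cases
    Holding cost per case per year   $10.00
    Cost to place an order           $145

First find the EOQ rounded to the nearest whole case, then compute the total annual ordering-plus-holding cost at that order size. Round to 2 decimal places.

EOQ = √(2DS/H) = √(2 × 55,500 × 145 / 10)
    = √(1,609,500.00) ≈ 1,268.66 → Q = 1,269 cases
Orders/yr = 55,500/1,269 = 43.735; ordering cost = 43.735 × $145 = $6,341.61
Average inventory = 1,269/2 = 634.5; holding cost = 634.5 × $10 = $6,345.00
Total = $6,341.61 + $6,345.00 = $12,686.61

$12,686.61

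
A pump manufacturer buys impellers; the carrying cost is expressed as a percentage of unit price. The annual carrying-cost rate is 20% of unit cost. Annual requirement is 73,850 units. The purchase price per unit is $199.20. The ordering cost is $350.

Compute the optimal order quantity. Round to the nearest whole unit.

1,139 units

H = i·C = 0.2 × $199.2 = $39.8400 per unit-year
EOQ = √(2DS/H) = √(2 × 73,850 × 350 / 39.84)
    = √(1,297,565.26) ≈ 1,139.11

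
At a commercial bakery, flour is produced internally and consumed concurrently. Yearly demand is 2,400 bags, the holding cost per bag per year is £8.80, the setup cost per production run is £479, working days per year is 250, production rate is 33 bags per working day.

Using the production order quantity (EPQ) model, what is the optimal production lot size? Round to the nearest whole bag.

Daily demand d = 2,400/250 = 9.600; p = 33; 1 − d/p = 0.70909
EPQ = √(2DS / (H(1 − d/p)))
    = √(2 × 2,400 × 479 / (8.8 × 0.70909)) ≈ 607.01

607 bags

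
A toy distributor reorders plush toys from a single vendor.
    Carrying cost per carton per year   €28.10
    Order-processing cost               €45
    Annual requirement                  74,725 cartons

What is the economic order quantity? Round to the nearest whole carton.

Q* = √(2·D·S / H) = √(2·74,725·45 / 28.1) = √239,332.7 ≈ 489.22

489 cartons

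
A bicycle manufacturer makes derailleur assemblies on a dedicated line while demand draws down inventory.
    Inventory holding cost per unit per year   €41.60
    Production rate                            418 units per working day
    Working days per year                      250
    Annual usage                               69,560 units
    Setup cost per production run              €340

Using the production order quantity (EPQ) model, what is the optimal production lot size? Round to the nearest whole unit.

1,844 units

Daily demand d = 69,560/250 = 278.240; p = 418; 1 − d/p = 0.33435
EPQ = √(2DS / (H(1 − d/p)))
    = √(2 × 69,560 × 340 / (41.6 × 0.33435)) ≈ 1,844.10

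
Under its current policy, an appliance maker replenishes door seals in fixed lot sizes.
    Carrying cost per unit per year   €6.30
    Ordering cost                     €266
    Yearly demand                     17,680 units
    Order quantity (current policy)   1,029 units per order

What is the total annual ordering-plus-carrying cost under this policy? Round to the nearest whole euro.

Annual ordering cost = (D/Q)·S = (17,680/1,029) × 266 = €4,570.34
Annual holding cost  = (Q/2)·H = (1,029/2) × 6.3 = €3,241.35
Total = €4,570.34 + €3,241.35 = €7,811.69

€7,812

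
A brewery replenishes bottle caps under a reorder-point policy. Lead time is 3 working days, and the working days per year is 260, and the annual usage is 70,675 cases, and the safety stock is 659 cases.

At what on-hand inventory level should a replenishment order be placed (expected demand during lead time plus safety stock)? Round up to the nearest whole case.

Daily demand d = 70,675 / 260 = 271.827 cases/day
Demand during lead time = 271.827 × 3 = 815.48
Reorder point = 815.48 + 659 = 1,474.48 → round up

1,475 cases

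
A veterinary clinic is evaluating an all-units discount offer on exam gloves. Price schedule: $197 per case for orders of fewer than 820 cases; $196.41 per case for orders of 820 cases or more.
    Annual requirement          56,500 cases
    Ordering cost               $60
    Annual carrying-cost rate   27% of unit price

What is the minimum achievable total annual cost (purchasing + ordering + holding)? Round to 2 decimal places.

H₁ = 27%×$197 = $53.1900;  H₂ = 27%×$196.41 = $53.0307
EOQ₁ = √(2×56,500×60/53.1900) = 357.03  (< 820, feasible at tier 1)
EOQ₂ = √(2×56,500×60/53.0307) = 357.56  (< 820 → use Q = 820 at tier-2 price)
TC(tier 1 (EOQ₁), Q≈357.0) = $11,149,490.21
TC(tier 2, Q≈820.0) = $11,123,041.73
Minimum at tier 2: $11,123,041.73

$11,123,041.73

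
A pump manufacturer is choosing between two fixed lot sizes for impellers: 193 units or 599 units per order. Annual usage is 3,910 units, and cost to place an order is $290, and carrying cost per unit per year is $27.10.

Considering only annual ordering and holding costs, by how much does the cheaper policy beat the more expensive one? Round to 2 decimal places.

TC(Q) = (D/Q)S + (Q/2)H
TC(193) = (3,910/193)×290 + (193/2)×27.1 = $8,490.28
TC(599) = (3,910/599)×290 + (599/2)×27.1 = $10,009.44
Lots of 193 are cheaper by $1,519.16.

$1,519.16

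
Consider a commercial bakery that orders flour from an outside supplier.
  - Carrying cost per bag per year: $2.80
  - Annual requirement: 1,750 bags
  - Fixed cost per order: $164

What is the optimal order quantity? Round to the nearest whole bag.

2DS/H = 2·1,750·164/2.8 = 205,000.00
EOQ = √205,000.00 ≈ 452.77

453 bags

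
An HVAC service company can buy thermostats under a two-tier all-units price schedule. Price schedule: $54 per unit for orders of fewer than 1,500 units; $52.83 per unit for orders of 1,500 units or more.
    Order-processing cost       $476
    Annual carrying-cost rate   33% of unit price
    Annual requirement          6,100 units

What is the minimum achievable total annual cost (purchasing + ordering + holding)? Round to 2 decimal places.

H₁ = 33%×$54 = $17.8200;  H₂ = 33%×$52.83 = $17.4339
EOQ₁ = √(2×6,100×476/17.8200) = 570.86  (< 1,500, feasible at tier 1)
EOQ₂ = √(2×6,100×476/17.4339) = 577.15  (< 1,500 → use Q = 1,500 at tier-2 price)
TC(tier 1 (EOQ₁), Q≈570.9) = $339,572.72
TC(tier 2, Q≈1,500.0) = $337,274.16
Minimum at tier 2: $337,274.16

$337,274.16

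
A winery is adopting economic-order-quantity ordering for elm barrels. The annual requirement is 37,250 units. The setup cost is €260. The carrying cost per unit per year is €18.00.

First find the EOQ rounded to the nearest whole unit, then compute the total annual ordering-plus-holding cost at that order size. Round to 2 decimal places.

EOQ = √(2DS/H) = √(2 × 37,250 × 260 / 18)
    = √(1,076,111.11) ≈ 1,037.36 → Q = 1,037 units
Ordering: D/Q × S = 37,250/1,037 × €260 = €9,339.44
Holding:  Q/2 × H = 1,037/2 × €18 = €9,333.00
Total = €9,339.44 + €9,333.00 = €18,672.44

€18,672.44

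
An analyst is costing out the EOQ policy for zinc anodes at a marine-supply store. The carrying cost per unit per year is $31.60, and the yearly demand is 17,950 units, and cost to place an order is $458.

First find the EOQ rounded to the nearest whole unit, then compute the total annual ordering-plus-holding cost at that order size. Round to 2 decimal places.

$22,794.16

EOQ = √(2DS/H) = √(2 × 17,950 × 458 / 31.6)
    = √(520,322.78) ≈ 721.33 → Q = 721 units
Orders/yr = 17,950/721 = 24.896; ordering cost = 24.896 × $458 = $11,402.36
Average inventory = 721/2 = 360.5; holding cost = 360.5 × $31.6 = $11,391.80
Total = $11,402.36 + $11,391.80 = $22,794.16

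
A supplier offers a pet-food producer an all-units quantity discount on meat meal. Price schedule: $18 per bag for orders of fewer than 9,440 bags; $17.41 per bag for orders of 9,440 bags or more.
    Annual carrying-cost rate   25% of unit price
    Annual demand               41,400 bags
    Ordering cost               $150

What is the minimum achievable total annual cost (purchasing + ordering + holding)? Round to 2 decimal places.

H₁ = 25%×$18 = $4.5000;  H₂ = 25%×$17.41 = $4.3525
EOQ₁ = √(2×41,400×150/4.5000) = 1,661.32  (< 9,440, feasible at tier 1)
EOQ₂ = √(2×41,400×150/4.3525) = 1,689.24  (< 9,440 → use Q = 9,440 at tier-2 price)
TC(tier 1 (EOQ₁), Q≈1,661.3) = $752,675.96
TC(tier 2, Q≈9,440.0) = $741,975.64
Minimum at tier 2: $741,975.64

$741,975.64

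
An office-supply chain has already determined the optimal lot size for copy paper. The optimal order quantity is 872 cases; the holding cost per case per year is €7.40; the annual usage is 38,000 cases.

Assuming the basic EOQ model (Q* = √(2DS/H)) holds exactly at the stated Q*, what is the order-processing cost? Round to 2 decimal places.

€74.04

EOQ relation: Q² = 2DS/H, so rearrange for the unknown.
S = Q²H / (2D) = 872² × 7.4 / (2 × 38,000) = 74.0374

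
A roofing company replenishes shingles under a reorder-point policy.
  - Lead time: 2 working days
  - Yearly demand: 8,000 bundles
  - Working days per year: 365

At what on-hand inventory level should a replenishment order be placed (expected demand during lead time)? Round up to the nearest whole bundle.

44 bundles

Daily demand d = 8,000 / 365 = 21.918 bundles/day
Demand during lead time = 21.918 × 2 = 43.84
Reorder point = 43.84 → round up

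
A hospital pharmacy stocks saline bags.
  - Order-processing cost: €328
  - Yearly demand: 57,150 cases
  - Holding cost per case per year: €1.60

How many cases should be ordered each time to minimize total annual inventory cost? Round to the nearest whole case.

Optimal lot size Q* = (2 × 57,150 × €328 / €1.6)^½ ≈ 4,840.61

4,841 cases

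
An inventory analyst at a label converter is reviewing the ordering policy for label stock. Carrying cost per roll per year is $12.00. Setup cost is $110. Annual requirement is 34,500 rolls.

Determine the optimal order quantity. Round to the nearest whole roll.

2DS/H = 2·34,500·110/12 = 632,500.00
EOQ = √632,500.00 ≈ 795.30

795 rolls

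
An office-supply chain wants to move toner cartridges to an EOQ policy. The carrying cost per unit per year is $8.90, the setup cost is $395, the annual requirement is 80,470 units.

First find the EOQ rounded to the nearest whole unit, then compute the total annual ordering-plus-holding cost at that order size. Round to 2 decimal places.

2DS/H = 2·80,470·395/8.9 = 7,142,842.70
EOQ = √7,142,842.70 ≈ 2,672.61 → Q = 2,673 units
Orders/yr = 80,470/2,673 = 30.105; ordering cost = 30.105 × $395 = $11,891.38
Average inventory = 2,673/2 = 1336.5; holding cost = 1336.5 × $8.9 = $11,894.85
Total = $11,891.38 + $11,894.85 = $23,786.23

$23,786.23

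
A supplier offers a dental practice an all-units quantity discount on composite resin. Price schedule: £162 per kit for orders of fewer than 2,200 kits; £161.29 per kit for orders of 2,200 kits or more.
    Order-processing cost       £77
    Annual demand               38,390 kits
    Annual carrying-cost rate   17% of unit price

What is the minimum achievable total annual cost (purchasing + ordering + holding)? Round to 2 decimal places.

H₁ = 17%×£162 = £27.5400;  H₂ = 17%×£161.29 = £27.4193
EOQ₁ = √(2×38,390×77/27.5400) = 463.33  (< 2,200, feasible at tier 1)
EOQ₂ = √(2×38,390×77/27.4193) = 464.35  (< 2,200 → use Q = 2,200 at tier-2 price)
TC(tier 1 (EOQ₁), Q≈463.3) = £6,231,940.02
TC(tier 2, Q≈2,200.0) = £6,223,427.98
Minimum at tier 2: £6,223,427.98

£6,223,427.98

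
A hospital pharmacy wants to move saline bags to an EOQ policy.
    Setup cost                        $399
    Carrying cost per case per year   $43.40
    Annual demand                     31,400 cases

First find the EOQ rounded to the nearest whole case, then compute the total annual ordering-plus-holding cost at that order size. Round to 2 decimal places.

$32,977.00

Q* = √(2·D·S / H) = √(2·31,400·399 / 43.4) = √577,354.8 ≈ 759.84 → Q = 760 cases
Annual ordering cost = (D/Q)·S = (31,400/760) × 399 = $16,485.00
Annual holding cost  = (Q/2)·H = (760/2) × 43.4 = $16,492.00
Total = $16,485.00 + $16,492.00 = $32,977.00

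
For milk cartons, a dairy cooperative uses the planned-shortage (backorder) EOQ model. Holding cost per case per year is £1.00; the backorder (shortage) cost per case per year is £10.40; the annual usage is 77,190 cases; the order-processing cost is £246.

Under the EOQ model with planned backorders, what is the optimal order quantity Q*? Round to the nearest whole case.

6,452 cases

Basic EOQ = √(2·77,190·246/1) = 6,162.587
Backorder adjustment √((H+b)/b) = √((1+10.4)/10.4) = 1.0470
Q* = 6,162.587 × 1.0470 ≈ 6,452.07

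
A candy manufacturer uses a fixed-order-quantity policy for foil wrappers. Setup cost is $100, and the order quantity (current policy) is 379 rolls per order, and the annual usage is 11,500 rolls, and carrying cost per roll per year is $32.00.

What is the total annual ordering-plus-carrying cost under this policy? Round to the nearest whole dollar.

Annual ordering cost = (D/Q)·S = (11,500/379) × 100 = $3,034.30
Annual holding cost  = (Q/2)·H = (379/2) × 32 = $6,064.00
Total = $3,034.30 + $6,064.00 = $9,098.30

$9,098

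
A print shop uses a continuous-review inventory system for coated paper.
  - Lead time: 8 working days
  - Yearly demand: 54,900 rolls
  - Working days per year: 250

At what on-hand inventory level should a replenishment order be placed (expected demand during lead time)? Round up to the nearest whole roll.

1,757 rolls

Daily demand d = 54,900 / 250 = 219.600 rolls/day
Demand during lead time = 219.600 × 8 = 1,756.80
Reorder point = 1,756.80 → round up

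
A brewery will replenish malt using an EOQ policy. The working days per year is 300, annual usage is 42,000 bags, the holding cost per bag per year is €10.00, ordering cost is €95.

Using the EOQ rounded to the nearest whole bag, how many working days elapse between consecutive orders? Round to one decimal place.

6.4 days

Q* = √(2·D·S / H) = √(2·42,000·95 / 10) = √798,000.0 ≈ 893.31 → Q = 893 bags
T = Q/D × 300 days = 893/42,000 × 300 = 6.379 days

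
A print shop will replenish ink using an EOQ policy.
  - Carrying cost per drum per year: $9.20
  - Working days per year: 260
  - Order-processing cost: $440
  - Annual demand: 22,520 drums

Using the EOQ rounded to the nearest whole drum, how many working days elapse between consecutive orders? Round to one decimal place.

16.9 days

Q* = √(2·D·S / H) = √(2·22,520·440 / 9.2) = √2,154,087.0 ≈ 1,467.68 → Q = 1,468 drums
Days between orders = 260 / (D/Q) = 260 / 15.341 ≈ 16.948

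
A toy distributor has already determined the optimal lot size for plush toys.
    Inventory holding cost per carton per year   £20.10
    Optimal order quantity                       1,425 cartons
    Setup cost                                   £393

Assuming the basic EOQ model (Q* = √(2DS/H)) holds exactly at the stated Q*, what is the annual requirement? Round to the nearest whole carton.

51,928 cartons per year

Since Q* = (2DS/H)^½, squaring gives Q*²·H = 2DS.
D = Q²H / (2S) = 1,425² × 20.1 / (2 × 393) = 51,928.20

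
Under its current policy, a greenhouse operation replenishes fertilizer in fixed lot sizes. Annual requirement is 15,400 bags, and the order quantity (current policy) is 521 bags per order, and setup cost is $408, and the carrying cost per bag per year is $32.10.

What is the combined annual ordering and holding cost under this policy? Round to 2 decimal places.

$20,421.93

Ordering: D/Q × S = 15,400/521 × $408 = $12,059.88
Holding:  Q/2 × H = 521/2 × $32.1 = $8,362.05
Total = $12,059.88 + $8,362.05 = $20,421.93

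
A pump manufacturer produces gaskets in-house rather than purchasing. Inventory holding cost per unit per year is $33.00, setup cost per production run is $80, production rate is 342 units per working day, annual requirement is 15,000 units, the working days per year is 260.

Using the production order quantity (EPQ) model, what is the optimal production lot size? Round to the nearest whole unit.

d = 15,000/260 = 57.6923 units/day;  effective holding cost H(1 − d/p) = 33·(1 − 57.6923/342) = 27.43320
Q* = √(2DS / H_eff) = √(2·15,000·80 / 27.43320) ≈ 295.78

296 units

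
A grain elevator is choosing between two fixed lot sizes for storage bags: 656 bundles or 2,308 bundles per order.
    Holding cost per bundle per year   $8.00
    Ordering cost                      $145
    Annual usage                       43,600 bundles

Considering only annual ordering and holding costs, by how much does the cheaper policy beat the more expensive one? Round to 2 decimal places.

TC(Q) = (D/Q)S + (Q/2)H
TC(656) = (43,600/656)×145 + (656/2)×8 = $12,261.20
TC(2,308) = (43,600/2,308)×145 + (2,308/2)×8 = $11,971.17
Lots of 2,308 are cheaper by $290.03.

$290.03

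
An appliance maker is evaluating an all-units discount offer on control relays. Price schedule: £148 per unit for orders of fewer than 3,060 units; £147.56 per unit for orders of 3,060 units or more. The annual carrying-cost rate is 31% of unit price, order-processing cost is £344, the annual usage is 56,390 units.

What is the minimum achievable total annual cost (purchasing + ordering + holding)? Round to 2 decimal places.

H₁ = 31%×£148 = £45.8800;  H₂ = 31%×£147.56 = £45.7436
EOQ₁ = √(2×56,390×344/45.8800) = 919.57  (< 3,060, feasible at tier 1)
EOQ₂ = √(2×56,390×344/45.7436) = 920.94  (< 3,060 → use Q = 3,060 at tier-2 price)
TC(tier 1 (EOQ₁), Q≈919.6) = £8,387,909.75
TC(tier 2, Q≈3,060.0) = £8,397,235.38
Minimum at tier 1 (EOQ₁): £8,387,909.75

£8,387,909.75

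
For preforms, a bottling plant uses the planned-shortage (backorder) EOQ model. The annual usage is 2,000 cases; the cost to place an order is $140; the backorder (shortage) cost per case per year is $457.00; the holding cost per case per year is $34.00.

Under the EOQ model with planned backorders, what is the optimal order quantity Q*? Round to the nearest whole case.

Q* = √(2DS/H) · √((H + b)/b)
   = √(2 × 2,000 × 140 / 34) · √((34 + 457) / 457)
   = 128.338 × 1.0365 ≈ 133.03

133 cases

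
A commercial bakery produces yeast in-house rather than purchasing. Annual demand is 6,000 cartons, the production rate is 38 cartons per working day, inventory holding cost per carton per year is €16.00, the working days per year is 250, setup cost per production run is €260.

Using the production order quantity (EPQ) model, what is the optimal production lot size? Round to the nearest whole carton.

Daily demand d = 6,000/250 = 24.000; p = 38; 1 − d/p = 0.36842
EPQ = √(2DS / (H(1 − d/p)))
    = √(2 × 6,000 × 260 / (16 × 0.36842)) ≈ 727.52

728 cartons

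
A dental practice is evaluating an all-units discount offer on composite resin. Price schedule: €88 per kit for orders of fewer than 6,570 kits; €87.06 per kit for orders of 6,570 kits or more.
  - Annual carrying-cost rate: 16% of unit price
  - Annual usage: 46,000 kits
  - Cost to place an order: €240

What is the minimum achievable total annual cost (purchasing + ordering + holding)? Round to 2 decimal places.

€4,052,199.10

H₁ = 16%×€88 = €14.0800;  H₂ = 16%×€87.06 = €13.9296
EOQ₁ = √(2×46,000×240/14.0800) = 1,252.27  (< 6,570, feasible at tier 1)
EOQ₂ = √(2×46,000×240/13.9296) = 1,259.01  (< 6,570 → use Q = 6,570 at tier-2 price)
TC(tier 1 (EOQ₁), Q≈1,252.3) = €4,065,631.97
TC(tier 2, Q≈6,570.0) = €4,052,199.10
Minimum at tier 2: €4,052,199.10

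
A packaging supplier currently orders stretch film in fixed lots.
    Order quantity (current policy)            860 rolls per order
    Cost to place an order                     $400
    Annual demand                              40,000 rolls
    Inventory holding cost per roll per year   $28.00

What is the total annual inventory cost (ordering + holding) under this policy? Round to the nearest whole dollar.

Orders/yr = 40,000/860 = 46.512; ordering cost = 46.512 × $400 = $18,604.65
Average inventory = 860/2 = 430; holding cost = 430 × $28 = $12,040.00
Total = $18,604.65 + $12,040.00 = $30,644.65

$30,645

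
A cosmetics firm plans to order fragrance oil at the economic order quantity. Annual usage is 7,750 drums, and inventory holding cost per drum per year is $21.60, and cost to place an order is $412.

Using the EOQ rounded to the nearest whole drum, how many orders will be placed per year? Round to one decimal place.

14.2 orders per year

Optimal lot size Q* = (2 × 7,750 × $412 / $21.6)^½ ≈ 543.74 → Q = 544
N = D/Q = 7,750/544 ≈ 14.246 orders/yr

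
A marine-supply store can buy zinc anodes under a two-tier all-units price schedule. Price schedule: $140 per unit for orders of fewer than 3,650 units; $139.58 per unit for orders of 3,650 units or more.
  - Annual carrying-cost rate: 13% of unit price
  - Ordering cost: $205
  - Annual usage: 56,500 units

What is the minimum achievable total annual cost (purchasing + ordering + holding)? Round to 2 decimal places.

$7,922,558.64

H₁ = 13%×$140 = $18.2000;  H₂ = 13%×$139.58 = $18.1454
EOQ₁ = √(2×56,500×205/18.2000) = 1,128.19  (< 3,650, feasible at tier 1)
EOQ₂ = √(2×56,500×205/18.1454) = 1,129.88  (< 3,650 → use Q = 3,650 at tier-2 price)
TC(tier 1 (EOQ₁), Q≈1,128.2) = $7,930,532.97
TC(tier 2, Q≈3,650.0) = $7,922,558.64
Minimum at tier 2: $7,922,558.64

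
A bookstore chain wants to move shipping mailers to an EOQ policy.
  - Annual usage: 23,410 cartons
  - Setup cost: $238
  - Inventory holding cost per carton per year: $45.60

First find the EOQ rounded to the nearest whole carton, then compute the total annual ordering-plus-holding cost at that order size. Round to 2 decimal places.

$22,541.70

2DS/H = 2·23,410·238/45.6 = 244,367.54
EOQ = √244,367.54 ≈ 494.34 → Q = 494 cartons
Orders/yr = 23,410/494 = 47.389; ordering cost = 47.389 × $238 = $11,278.50
Average inventory = 494/2 = 247; holding cost = 247 × $45.6 = $11,263.20
Total = $11,278.50 + $11,263.20 = $22,541.70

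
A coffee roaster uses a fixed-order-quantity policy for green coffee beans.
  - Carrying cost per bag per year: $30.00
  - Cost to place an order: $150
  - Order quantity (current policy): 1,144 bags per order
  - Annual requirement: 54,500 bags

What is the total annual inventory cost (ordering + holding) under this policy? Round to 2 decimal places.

$24,305.98

Ordering: D/Q × S = 54,500/1,144 × $150 = $7,145.98
Holding:  Q/2 × H = 1,144/2 × $30 = $17,160.00
Total = $7,145.98 + $17,160.00 = $24,305.98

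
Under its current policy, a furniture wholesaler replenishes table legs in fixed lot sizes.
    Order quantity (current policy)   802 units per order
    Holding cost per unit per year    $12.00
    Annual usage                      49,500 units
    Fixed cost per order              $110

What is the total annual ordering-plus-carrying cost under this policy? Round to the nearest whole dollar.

$11,601

Ordering: D/Q × S = 49,500/802 × $110 = $6,789.28
Holding:  Q/2 × H = 802/2 × $12 = $4,812.00
Total = $6,789.28 + $4,812.00 = $11,601.28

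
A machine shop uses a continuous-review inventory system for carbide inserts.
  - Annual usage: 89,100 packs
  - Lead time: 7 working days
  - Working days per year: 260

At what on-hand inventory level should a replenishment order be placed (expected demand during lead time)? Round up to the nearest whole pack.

Daily demand d = 89,100 / 260 = 342.692 packs/day
Demand during lead time = 342.692 × 7 = 2,398.85
Reorder point = 2,398.85 → round up

2,399 packs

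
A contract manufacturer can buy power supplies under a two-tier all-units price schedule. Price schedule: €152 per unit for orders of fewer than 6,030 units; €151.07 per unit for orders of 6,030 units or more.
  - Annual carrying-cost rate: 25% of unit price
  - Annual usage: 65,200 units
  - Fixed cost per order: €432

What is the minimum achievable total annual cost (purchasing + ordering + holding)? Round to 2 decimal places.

€9,956,667.12

H₁ = 25%×€152 = €38.0000;  H₂ = 25%×€151.07 = €37.7675
EOQ₁ = √(2×65,200×432/38.0000) = 1,217.56  (< 6,030, feasible at tier 1)
EOQ₂ = √(2×65,200×432/37.7675) = 1,221.30  (< 6,030 → use Q = 6,030 at tier-2 price)
TC(tier 1 (EOQ₁), Q≈1,217.6) = €9,956,667.12
TC(tier 2, Q≈6,030.0) = €9,968,304.06
Minimum at tier 1 (EOQ₁): €9,956,667.12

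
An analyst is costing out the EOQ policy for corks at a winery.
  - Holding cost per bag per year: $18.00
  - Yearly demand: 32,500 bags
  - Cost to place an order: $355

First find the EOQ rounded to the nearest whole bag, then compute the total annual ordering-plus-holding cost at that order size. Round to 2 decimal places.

EOQ = √(2DS/H) = √(2 × 32,500 × 355 / 18)
    = √(1,281,944.44) ≈ 1,132.23 → Q = 1,132 bags
Annual ordering cost = (D/Q)·S = (32,500/1,132) × 355 = $10,192.14
Annual holding cost  = (Q/2)·H = (1,132/2) × 18 = $10,188.00
Total = $10,192.14 + $10,188.00 = $20,380.14

$20,380.14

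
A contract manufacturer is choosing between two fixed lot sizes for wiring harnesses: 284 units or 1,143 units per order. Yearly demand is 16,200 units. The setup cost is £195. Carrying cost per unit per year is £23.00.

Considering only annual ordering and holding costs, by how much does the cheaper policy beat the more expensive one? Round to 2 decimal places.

£1,519.04

For each Q, cost = (D/Q)·S + (Q/2)·H.
TC(284) = (16,200/284)×195 + (284/2)×23 = £14,389.24
TC(1,143) = (16,200/1,143)×195 + (1,143/2)×23 = £15,908.28
|ΔTC| = |£14,389.24 − £15,908.28| = £1,519.04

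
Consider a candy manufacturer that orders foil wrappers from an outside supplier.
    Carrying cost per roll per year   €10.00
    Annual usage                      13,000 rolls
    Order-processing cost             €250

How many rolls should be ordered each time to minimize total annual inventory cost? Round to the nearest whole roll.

Q* = √(2·D·S / H) = √(2·13,000·250 / 10) = √650,000.0 ≈ 806.23

806 rolls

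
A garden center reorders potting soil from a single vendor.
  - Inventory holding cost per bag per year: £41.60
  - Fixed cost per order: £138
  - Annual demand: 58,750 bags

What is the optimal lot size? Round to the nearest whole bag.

624 bags

EOQ = √(2DS/H) = √(2 × 58,750 × 138 / 41.6)
    = √(389,783.65) ≈ 624.33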